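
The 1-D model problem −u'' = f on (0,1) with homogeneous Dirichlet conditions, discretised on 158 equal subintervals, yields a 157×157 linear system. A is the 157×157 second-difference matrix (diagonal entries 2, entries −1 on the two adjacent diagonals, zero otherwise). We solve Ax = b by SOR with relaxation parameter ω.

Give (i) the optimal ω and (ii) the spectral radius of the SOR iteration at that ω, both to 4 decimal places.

ω* = 1.9610, ρ_SOR = 0.9610

With n=157, ρ(Jacobi) = cos(π/158) = 0.9998.
root = sin(π/158) = 0.01988  (since 1−cos² = sin²).
Then 2/(1+√(1−ρ_J²)) = 2/(1+0.01988); ω* = 2/1.01988 = 1.9610.
ρ(B_{ω*}) = ω*−1 = 0.9610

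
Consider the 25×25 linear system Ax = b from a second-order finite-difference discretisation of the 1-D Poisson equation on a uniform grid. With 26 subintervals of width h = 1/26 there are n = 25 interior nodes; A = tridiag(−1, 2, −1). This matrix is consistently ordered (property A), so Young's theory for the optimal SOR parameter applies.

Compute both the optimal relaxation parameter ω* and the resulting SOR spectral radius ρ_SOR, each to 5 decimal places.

ω* = 1.78486, ρ_SOR = 0.78486

With n=25, ρ(Jacobi) = cos(π/26) = 0.99271.
√(1 − cos²(π/26)) = sin(π/26) ≈ 0.120537.
Young: ω* = 2/(1+√(1−ρ_J²)) = 2/(1+0.120537) = 2/1.120537 = 1.78486.
[ρ_SOR] ω* − 1 = 0.78486.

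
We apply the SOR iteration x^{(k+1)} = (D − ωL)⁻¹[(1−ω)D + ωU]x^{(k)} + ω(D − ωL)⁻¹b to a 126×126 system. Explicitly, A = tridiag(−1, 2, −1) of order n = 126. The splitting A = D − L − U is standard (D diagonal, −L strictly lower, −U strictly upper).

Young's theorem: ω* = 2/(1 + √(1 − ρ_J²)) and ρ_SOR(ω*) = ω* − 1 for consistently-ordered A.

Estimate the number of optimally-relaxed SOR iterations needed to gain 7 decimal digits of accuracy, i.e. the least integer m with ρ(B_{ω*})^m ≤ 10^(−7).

n=126: λ(B_J) = 1 − λ(A)/2 = cos(kπ/127); k=1 gives ρ_J = 0.9996941.
1 − cos²(π/127) = sin²(π/127) ⇒ √(1−ρ_J²) = sin(π/127) = 0.0247344.
Then 2/(1+√(1−ρ_J²)) = 2/(1+0.0247344); ω* = 2/1.0247344 = 1.9517252.
[ρ_SOR] ω* − 1 = 0.9517252.
7·ln10 = 16.1181; −ln(0.9517252) = 0.0494789; m = ⌈16.1181/0.0494789⌉ = ⌈325.757⌉ = 326.

m = 326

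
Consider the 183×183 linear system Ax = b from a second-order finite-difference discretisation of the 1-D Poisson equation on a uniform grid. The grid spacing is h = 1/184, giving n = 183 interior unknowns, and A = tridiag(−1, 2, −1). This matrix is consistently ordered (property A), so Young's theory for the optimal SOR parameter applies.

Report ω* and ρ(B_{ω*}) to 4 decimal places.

ω* = 1.9664, ρ_SOR = 0.9664

With n=183, ρ(Jacobi) = cos(π/184) = 0.9999.
√(1−ρ_J²) simplifies to sin(π/184) = 0.01707.
So ω* = 2/1.01707 = 1.9664 (Young).
ρ_SOR = ω* − 1 = 1.9664 − 1 = 0.9664.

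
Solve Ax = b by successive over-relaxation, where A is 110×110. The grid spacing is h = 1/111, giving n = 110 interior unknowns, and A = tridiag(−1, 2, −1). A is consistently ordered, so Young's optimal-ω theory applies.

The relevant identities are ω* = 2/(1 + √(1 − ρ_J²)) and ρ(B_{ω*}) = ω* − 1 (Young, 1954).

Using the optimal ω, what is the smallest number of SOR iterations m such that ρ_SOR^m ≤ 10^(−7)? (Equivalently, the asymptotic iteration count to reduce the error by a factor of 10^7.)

m = 285

n=110: λ(B_J) = 1 − λ(A)/2 = cos(kπ/111); k=1 gives ρ_J = 0.9995995.
√(1−ρ_J²) simplifies to sin(π/111) = 0.0282989.
ω* = 2 / (1 + 0.0282989) = 2 / 1.0282989 ≈ 1.9449598.
At ω = 1.9449598 every |λ(B_ω)| = ω−1, so ρ_SOR = 0.9449598.
m ≥ 7·ln10 / (−ln 0.9449598) = 284.707; smallest integer m = 285.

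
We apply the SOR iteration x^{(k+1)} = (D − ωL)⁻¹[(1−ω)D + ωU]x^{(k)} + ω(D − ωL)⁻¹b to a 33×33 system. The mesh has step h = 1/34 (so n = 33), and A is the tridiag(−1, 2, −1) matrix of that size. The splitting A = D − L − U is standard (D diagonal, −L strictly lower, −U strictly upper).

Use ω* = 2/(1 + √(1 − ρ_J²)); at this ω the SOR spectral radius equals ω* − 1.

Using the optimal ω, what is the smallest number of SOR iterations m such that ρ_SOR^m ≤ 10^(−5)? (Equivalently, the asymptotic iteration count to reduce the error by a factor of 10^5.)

m = 63

n=33: λ(B_J) = 1 − λ(A)/2 = cos(kπ/34); k=1 gives ρ_J = 0.9957342.
root = sin(π/34) = 0.0922684  (since 1−cos² = sin²).
Young: ω* = 2/(1+√(1−ρ_J²)) = 2/(1+0.0922684) = 2/1.0922684 = 1.8310518.
and ρ(B_{ω*}) = 1.8310518 − 1 = 0.8310518.
m ≥ 5·ln10 / (−ln 0.8310518) = 62.211; smallest integer m = 63.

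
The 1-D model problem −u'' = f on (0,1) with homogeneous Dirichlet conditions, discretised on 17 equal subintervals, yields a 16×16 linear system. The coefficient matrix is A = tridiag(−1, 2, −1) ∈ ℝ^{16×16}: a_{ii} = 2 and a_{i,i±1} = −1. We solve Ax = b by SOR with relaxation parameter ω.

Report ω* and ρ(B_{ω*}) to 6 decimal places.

½·tridiag(1,0,1) at n=16: λ_k = cos(kπ/17); max |λ| at k=1 ⇒ ρ_J = cos(π/17) ≈ 0.982973.
√(1 − cos²(π/17)) = sin(π/17) ≈ 0.1837495.
[ω*] 2 ÷ (1 + 0.1837495) = 2 ÷ 1.1837495 = 1.689547.
Hence ρ(B_{ω*}) = 1.689547 − 1 = 0.689547.

ω* = 1.689547, ρ_SOR = 0.689547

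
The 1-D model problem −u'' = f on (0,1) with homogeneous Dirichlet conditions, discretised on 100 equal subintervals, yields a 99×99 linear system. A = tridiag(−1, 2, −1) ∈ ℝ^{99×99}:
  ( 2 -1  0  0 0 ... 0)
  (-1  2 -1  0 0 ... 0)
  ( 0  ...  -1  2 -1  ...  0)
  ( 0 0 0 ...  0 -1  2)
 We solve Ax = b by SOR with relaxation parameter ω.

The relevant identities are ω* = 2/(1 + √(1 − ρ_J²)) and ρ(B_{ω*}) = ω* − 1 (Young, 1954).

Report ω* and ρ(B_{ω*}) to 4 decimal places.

ω* = 1.9391, ρ_SOR = 0.9391

[ρ_J] n=99: ρ(B_J) = cos(π/(n+1)) = cos(π/100) = 0.9995.
√(1−ρ_J²) simplifies to sin(π/100) = 0.03141.
ω* = 2/(1 + 0.03141) = 2/1.03141 = 1.9391.
and ρ(B_{ω*}) = 1.9391 − 1 = 0.9391.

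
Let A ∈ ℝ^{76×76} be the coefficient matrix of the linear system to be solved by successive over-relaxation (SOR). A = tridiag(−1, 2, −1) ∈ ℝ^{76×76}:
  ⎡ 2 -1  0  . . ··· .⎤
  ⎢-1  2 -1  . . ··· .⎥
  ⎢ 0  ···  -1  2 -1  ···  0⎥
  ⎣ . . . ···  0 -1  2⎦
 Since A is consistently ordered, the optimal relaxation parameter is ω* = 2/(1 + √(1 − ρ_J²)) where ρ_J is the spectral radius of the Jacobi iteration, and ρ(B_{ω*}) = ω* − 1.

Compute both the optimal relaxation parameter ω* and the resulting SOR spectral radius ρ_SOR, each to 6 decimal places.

ω* = 1.921620, ρ_SOR = 0.921620

ρ_J = max_k |cos(kπ/77)| = cos(π/77) = 0.999168
√(1−ρ_J²) simplifies to sin(π/77) = 0.0407886.
So ω* = 2/1.0407886 = 1.921620 (Young).
and ρ(B_{ω*}) = 1.921620 − 1 = 0.921620.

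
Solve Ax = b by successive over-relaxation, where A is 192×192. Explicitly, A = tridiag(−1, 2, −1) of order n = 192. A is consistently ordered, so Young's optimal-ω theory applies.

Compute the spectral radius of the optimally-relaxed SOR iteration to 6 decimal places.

ρ_SOR = 0.967967

B_J for the 192×192 system has eigenvalues cos(kπ/193); ρ_J = cos(π/193) = 0.999868.
1 − cos²(π/193) = sin²(π/193) ⇒ √(1−ρ_J²) = sin(π/193) = 0.0162770.
ω* = 2/(1 + 0.0162770) = 2/1.0162770 = 1.967967.
ρ_SOR = ω* − 1 ≈ 0.967967.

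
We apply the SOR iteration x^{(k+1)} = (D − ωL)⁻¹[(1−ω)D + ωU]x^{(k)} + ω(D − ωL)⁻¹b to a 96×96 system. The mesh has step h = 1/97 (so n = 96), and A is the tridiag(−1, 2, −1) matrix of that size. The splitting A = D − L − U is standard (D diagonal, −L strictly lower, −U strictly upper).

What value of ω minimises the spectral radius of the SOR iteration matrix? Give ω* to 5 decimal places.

ω* = 1.93727

With n=96, ρ(Jacobi) = cos(π/97) = 0.99948.
1 − cos²(π/97) = sin²(π/97) ⇒ √(1−ρ_J²) = sin(π/97) = 0.032382.
Then 2/(1+√(1−ρ_J²)) = 2/(1+0.032382); ω* = 2/1.032382 = 1.93727.
ρ_SOR = ω* − 1 ≈ 0.93727.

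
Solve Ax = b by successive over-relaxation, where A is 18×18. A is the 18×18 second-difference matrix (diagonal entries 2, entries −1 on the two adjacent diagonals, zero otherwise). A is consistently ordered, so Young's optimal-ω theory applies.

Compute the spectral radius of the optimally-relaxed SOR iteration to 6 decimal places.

n=18: λ(B_J) = 1 − λ(A)/2 = cos(kπ/19); k=1 gives ρ_J = 0.986361.
√(1−ρ_J²) = |sin(π/19)| = 0.1645946
Young: ω* = 2/(1+√(1−ρ_J²)) = 2/(1+0.1645946) = 2/1.1645946 = 1.717336.
and ρ(B_{ω*}) = 1.717336 − 1 = 0.717336.

ρ_SOR = 0.717336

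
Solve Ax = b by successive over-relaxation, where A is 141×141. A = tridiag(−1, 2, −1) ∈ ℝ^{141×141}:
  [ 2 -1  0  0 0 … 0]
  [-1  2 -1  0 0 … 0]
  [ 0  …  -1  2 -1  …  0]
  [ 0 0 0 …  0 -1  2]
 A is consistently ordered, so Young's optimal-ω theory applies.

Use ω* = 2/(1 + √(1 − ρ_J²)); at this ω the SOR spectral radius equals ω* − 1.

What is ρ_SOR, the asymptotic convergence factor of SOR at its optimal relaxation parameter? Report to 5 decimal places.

ρ_J = max_k |cos(kπ/142)| = cos(π/142) = 0.99976
1 − cos²(π/142) = sin²(π/142) ⇒ √(1−ρ_J²) = sin(π/142) = 0.022122.
Then 2/(1+√(1−ρ_J²)) = 2/(1+0.022122); ω* = 2/1.022122 = 1.95671.
At ω = 1.95671 every |λ(B_ω)| = ω−1, so ρ_SOR = 0.95671.

ρ_SOR = 0.95671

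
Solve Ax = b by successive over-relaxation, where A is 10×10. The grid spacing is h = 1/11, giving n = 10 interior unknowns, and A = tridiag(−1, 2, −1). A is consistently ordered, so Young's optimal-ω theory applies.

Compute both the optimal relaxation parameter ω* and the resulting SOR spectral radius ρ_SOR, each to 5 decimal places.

ω* = 1.56039, ρ_SOR = 0.56039

B_J for the 10×10 system has eigenvalues cos(kπ/11); ρ_J = cos(π/11) = 0.95949.
root = sin(π/11) = 0.281733  (since 1−cos² = sin²).
[ω*] 2 ÷ (1 + 0.281733) = 2 ÷ 1.281733 = 1.56039.
Hence ρ(B_{ω*}) = 1.56039 − 1 = 0.56039.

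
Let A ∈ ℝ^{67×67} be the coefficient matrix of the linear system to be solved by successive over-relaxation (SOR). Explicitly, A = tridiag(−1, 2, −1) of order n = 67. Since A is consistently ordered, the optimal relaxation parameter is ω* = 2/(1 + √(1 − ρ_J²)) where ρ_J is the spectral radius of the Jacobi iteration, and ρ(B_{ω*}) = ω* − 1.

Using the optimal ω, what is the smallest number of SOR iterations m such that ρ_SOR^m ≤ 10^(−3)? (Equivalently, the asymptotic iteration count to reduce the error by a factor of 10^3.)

m = 75

½·tridiag(1,0,1) at n=67: λ_k = cos(kπ/68); max |λ| at k=1 ⇒ ρ_J = cos(π/68) ≈ 0.9989330.
1 − cos²(π/68) = sin²(π/68) ⇒ √(1−ρ_J²) = sin(π/68) = 0.0461835.
ω* = 2/(1 + 0.0461835) = 2/1.0461835 = 1.9117105.
and ρ(B_{ω*}) = 1.9117105 − 1 = 0.9117105.
Need (0.9117105)^m ≤ 10^(−3): m ≥ 3·ln10/|ln 0.9117105| = 6.90776/0.0924328 = 74.733 ⇒ m = 75.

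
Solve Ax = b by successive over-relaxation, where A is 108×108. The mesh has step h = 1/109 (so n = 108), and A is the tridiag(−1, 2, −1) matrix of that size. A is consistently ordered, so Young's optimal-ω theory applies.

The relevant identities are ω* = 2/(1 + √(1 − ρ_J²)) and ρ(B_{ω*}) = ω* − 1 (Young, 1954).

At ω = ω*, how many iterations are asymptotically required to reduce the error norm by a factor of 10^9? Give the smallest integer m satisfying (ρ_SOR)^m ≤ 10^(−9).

m = 360

ρ_J = max_k |cos(kπ/109)| = cos(π/109) = 0.9995847
1 − cos²(π/109) = sin²(π/109) ⇒ √(1−ρ_J²) = sin(π/109) = 0.0288180.
Then 2/(1+√(1−ρ_J²)) = 2/(1+0.0288180); ω* = 2/1.0288180 = 1.9439784.
ρ_SOR = ω* − 1 ≈ 0.9439784.
Need (0.9439784)^m ≤ 10^(−9): m ≥ 9·ln10/|ln 0.9439784| = 20.7233/0.057652 = 359.455 ⇒ m = 360.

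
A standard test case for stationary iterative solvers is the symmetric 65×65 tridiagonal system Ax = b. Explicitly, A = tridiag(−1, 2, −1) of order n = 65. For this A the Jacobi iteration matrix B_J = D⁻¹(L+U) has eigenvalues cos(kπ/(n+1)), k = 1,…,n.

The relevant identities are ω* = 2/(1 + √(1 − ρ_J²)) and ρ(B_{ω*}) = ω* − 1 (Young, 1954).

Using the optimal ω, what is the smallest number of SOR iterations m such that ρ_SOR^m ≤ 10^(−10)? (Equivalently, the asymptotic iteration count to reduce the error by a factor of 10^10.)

m = 242

n=65: λ(B_J) = 1 − λ(A)/2 = cos(kπ/66); k=1 gives ρ_J = 0.9988673.
√(1−ρ_J²) = |sin(π/66)| = 0.0475819
So ω* = 2/1.0475819 = 1.9091586 (Young).
ρ_SOR = ω* − 1 ≈ 0.9091586.
ρ_SOR^m ≤ 10^(−10) ⇔ m ≥ 10·ln10/(−ln 0.9091586) = 23.0259/0.0952357 = 241.778; m = ⌈241.778⌉ = 242.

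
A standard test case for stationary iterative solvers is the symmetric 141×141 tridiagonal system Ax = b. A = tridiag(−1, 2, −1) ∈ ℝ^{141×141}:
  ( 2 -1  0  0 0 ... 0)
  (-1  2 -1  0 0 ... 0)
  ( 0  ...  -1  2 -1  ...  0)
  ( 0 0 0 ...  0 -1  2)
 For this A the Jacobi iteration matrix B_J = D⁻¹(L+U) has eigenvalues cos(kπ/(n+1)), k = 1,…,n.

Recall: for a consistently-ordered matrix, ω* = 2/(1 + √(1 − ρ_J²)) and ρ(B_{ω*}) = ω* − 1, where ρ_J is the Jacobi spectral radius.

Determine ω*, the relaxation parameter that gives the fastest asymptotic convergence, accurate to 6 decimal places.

ω* = 1.956713

ρ_J = max_k |cos(kπ/142)| = cos(π/142) = 0.999755
root = sin(π/142) = 0.0221221  (since 1−cos² = sin²).
ω* = 2 / (1 + 0.0221221) = 2 / 1.0221221 ≈ 1.956713.
ρ_SOR = ω* − 1 ≈ 0.956713.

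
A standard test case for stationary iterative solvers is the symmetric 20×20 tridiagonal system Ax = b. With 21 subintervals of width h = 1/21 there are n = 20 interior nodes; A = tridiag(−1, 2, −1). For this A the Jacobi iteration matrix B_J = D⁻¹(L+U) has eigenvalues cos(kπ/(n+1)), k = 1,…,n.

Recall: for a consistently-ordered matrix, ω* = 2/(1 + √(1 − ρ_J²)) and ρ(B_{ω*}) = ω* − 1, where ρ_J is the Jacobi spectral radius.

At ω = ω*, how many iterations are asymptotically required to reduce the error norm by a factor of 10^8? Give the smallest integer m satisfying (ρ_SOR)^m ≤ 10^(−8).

m = 62

spectrum of D⁻¹(L+U) = {cos(kπ/21) : 1≤k≤20}; ρ_J = cos(π/21) = 0.9888308.
√(1−ρ_J²) simplifies to sin(π/21) = 0.1490423.
ω* = 2 / (1 + 0.1490423) = 2 / 1.1490423 ≈ 1.7405800.
[ρ_SOR] ω* − 1 = 0.7405800.
8·ln10 = 18.4207; −ln(0.7405800) = 0.300322; m = ⌈18.4207/0.300322⌉ = ⌈61.336⌉ = 62.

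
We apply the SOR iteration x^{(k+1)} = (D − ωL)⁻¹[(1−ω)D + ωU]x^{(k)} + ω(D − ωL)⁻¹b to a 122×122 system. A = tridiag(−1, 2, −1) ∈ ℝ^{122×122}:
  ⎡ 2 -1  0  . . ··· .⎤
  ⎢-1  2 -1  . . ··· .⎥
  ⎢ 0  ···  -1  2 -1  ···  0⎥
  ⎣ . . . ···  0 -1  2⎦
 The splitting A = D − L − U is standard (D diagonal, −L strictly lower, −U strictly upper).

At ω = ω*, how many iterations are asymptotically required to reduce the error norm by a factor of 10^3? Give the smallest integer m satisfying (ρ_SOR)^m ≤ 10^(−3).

B_J for the 122×122 system has eigenvalues cos(kπ/123); ρ_J = cos(π/123) = 0.9996738.
root = sin(π/123) = 0.0255386  (since 1−cos² = sin²).
Then 2/(1+√(1−ρ_J²)) = 2/(1+0.0255386); ω* = 2/1.0255386 = 1.9501948.
ρ(B_{ω*}) = ω*−1 = 0.9501948
m ≥ 3·ln10 / (−ln 0.9501948) = 135.212; smallest integer m = 136.

m = 136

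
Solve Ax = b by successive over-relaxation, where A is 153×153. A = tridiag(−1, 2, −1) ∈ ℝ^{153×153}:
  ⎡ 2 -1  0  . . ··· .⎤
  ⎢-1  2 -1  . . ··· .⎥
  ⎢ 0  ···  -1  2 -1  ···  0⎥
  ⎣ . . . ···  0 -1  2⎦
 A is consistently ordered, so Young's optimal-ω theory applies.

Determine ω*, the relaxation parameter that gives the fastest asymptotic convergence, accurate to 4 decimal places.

B_J for the 153×153 system has eigenvalues cos(kπ/154); ρ_J = cos(π/154) = 0.9998.
√(1−ρ_J²) simplifies to sin(π/154) = 0.02040.
So ω* = 2/1.02040 = 1.9600 (Young).
and ρ(B_{ω*}) = 1.9600 − 1 = 0.9600.

ω* = 1.9600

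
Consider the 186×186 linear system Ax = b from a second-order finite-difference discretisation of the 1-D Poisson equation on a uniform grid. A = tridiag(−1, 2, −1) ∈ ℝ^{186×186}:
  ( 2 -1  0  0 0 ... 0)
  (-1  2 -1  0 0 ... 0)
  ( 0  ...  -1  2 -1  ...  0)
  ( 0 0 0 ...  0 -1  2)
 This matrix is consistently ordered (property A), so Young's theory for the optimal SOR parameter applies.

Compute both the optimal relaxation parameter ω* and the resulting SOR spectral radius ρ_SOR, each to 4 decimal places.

ρ_J = max_k |cos(kπ/187)| = cos(π/187) = 0.9999
1 − cos²(π/187) = sin²(π/187) ⇒ √(1−ρ_J²) = sin(π/187) = 0.01680.
So ω* = 2/1.01680 = 1.9670 (Young).
ρ_SOR = ω* − 1 ≈ 0.9670.

ω* = 1.9670, ρ_SOR = 0.9670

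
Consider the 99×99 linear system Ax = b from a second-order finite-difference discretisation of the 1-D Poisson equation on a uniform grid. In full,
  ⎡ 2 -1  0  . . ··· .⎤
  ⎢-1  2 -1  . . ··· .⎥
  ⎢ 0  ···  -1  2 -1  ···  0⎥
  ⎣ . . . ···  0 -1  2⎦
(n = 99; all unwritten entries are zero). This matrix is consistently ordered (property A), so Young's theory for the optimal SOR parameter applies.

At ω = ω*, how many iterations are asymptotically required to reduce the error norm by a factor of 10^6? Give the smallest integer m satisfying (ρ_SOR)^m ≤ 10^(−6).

spectrum of D⁻¹(L+U) = {cos(kπ/100) : 1≤k≤99}; ρ_J = cos(π/100) = 0.9995066.
√(1−ρ_J²) simplifies to sin(π/100) = 0.0314108.
So ω* = 2/1.0314108 = 1.9390916 (Young).
[ρ_SOR] ω* − 1 = 0.9390916.
Need (0.9390916)^m ≤ 10^(−6): m ≥ 6·ln10/|ln 0.9390916| = 13.8155/0.0628423 = 219.844 ⇒ m = 220.

m = 220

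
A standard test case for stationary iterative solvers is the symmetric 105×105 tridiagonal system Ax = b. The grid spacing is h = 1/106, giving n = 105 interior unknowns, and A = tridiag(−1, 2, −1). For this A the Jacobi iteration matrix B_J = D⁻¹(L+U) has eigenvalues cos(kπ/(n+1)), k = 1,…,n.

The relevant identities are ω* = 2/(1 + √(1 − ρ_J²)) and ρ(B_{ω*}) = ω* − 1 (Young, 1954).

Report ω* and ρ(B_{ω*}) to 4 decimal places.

ω* = 1.9424, ρ_SOR = 0.9424

n=105: λ(B_J) = 1 − λ(A)/2 = cos(kπ/106); k=1 gives ρ_J = 0.9996.
root = sin(π/106) = 0.02963  (since 1−cos² = sin²).
ω* = 2/(1 + 0.02963) = 2/1.02963 = 1.9424.
ρ(B_{ω*}) = ω*−1 = 0.9424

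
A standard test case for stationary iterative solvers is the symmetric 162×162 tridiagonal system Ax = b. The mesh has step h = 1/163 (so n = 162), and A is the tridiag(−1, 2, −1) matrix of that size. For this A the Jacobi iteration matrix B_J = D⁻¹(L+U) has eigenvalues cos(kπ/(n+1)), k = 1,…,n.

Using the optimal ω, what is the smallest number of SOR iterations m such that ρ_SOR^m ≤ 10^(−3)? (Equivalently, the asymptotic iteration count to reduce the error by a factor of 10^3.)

½·tridiag(1,0,1) at n=162: λ_k = cos(kπ/163); max |λ| at k=1 ⇒ ρ_J = cos(π/163) ≈ 0.9998143.
√(1 − cos²(π/163)) = sin(π/163) ≈ 0.0192724.
Young: ω* = 2/(1+√(1−ρ_J²)) = 2/(1+0.0192724) = 2/1.0192724 = 1.9621840.
ρ_SOR = ω* − 1 ≈ 0.9621840.
Need (0.9621840)^m ≤ 10^(−3): m ≥ 3·ln10/|ln 0.9621840| = 6.90776/0.0385496 = 179.191 ⇒ m = 180.

m = 180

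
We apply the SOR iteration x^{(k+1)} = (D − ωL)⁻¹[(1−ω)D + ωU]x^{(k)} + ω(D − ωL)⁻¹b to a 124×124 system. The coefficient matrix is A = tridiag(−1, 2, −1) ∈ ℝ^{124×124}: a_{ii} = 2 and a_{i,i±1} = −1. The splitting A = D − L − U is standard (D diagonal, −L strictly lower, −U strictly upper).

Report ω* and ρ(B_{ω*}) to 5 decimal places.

B_J for the 124×124 system has eigenvalues cos(kπ/125); ρ_J = cos(π/125) = 0.99968.
√(1 − cos²(π/125)) = sin(π/125) ≈ 0.025130.
[ω*] 2 ÷ (1 + 0.025130) = 2 ÷ 1.025130 = 1.95097.
Hence ρ(B_{ω*}) = 1.95097 − 1 = 0.95097.

ω* = 1.95097, ρ_SOR = 0.95097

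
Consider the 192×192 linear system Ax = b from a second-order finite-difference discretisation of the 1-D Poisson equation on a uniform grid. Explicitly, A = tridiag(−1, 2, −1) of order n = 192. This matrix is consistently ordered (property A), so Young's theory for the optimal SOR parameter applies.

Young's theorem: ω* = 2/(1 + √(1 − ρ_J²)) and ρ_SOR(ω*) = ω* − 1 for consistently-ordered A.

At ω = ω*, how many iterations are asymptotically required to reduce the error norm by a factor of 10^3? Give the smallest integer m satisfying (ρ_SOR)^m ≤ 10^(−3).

m = 213

spectrum of D⁻¹(L+U) = {cos(kπ/193) : 1≤k≤192}; ρ_J = cos(π/193) = 0.9998675.
√(1−ρ_J²) = |sin(π/193)| = 0.0162770
Young: ω* = 2/(1+√(1−ρ_J²)) = 2/(1+0.0162770) = 2/1.0162770 = 1.9679674.
ρ_SOR = ω* − 1 = 1.9679674 − 1 = 0.9679674.
3·ln10 = 6.90776; −ln(0.9679674) = 0.0325569; m = ⌈6.90776/0.0325569⌉ = ⌈212.175⌉ = 213.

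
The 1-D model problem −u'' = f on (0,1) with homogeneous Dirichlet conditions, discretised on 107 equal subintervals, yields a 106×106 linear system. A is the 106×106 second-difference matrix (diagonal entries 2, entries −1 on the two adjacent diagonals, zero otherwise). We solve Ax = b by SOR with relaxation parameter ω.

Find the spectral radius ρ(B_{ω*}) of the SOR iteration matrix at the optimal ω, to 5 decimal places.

ρ_SOR = 0.94296

n=106: λ(B_J) = 1 − λ(A)/2 = cos(kπ/107); k=1 gives ρ_J = 0.99957.
√(1−ρ_J²) = |sin(π/107)| = 0.029356
Then 2/(1+√(1−ρ_J²)) = 2/(1+0.029356); ω* = 2/1.029356 = 1.94296.
Hence ρ(B_{ω*}) = 1.94296 − 1 = 0.94296.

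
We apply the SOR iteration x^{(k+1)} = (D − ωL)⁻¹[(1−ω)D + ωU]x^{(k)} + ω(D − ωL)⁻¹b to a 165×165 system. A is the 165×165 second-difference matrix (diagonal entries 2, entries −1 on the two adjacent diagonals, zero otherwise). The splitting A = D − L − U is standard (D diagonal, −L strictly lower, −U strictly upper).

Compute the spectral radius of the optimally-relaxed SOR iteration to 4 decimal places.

B_J for the 165×165 system has eigenvalues cos(kπ/166); ρ_J = cos(π/166) = 0.9998.
√(1−ρ_J²) simplifies to sin(π/166) = 0.01892.
Then 2/(1+√(1−ρ_J²)) = 2/(1+0.01892); ω* = 2/1.01892 = 1.9629.
[ρ_SOR] ω* − 1 = 0.9629.

ρ_SOR = 0.9629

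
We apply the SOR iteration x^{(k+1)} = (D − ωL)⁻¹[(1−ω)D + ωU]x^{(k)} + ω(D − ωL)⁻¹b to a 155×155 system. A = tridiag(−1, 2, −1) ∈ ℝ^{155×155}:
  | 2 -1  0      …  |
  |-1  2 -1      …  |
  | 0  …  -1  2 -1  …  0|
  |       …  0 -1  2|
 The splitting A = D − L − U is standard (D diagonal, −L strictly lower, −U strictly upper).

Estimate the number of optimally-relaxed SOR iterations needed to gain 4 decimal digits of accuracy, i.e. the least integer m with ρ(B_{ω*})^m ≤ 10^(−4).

m = 229

B_J for the 155×155 system has eigenvalues cos(kπ/156); ρ_J = cos(π/156) = 0.9997972.
√(1−ρ_J²) = |sin(π/156)| = 0.0201371
ω* = 2/(1+0.0201371) = 1.9605208
At ω = 1.9605208 every |λ(B_ω)| = ω−1, so ρ_SOR = 0.9605208.
(0.9605208)^m ≤ 10^{−4}  ⇒  m·ln(0.9605208) ≤ −4·ln10  ⇒  m ≥ 228.660  ⇒  m = 229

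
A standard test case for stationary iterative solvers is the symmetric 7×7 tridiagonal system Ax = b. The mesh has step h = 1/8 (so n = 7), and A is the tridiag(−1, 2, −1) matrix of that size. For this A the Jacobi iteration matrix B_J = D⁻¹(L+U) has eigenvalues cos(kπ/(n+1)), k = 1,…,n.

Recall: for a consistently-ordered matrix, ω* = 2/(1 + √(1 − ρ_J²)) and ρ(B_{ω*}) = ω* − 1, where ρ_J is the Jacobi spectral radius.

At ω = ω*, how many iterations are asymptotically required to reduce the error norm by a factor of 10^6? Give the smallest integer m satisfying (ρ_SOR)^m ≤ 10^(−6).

n=7: λ(B_J) = 1 − λ(A)/2 = cos(kπ/8); k=1 gives ρ_J = 0.9238795.
√(1 − cos²(π/8)) = sin(π/8) ≈ 0.3826834.
ω* = 2/(1+0.3826834) = 1.4464627
ρ_SOR = ω* − 1 = 1.4464627 − 1 = 0.4464627.
ρ_SOR^m ≤ 10^(−6) ⇔ m ≥ 6·ln10/(−ln 0.4464627) = 13.8155/0.806399 = 17.132; m = ⌈17.132⌉ = 18.

m = 18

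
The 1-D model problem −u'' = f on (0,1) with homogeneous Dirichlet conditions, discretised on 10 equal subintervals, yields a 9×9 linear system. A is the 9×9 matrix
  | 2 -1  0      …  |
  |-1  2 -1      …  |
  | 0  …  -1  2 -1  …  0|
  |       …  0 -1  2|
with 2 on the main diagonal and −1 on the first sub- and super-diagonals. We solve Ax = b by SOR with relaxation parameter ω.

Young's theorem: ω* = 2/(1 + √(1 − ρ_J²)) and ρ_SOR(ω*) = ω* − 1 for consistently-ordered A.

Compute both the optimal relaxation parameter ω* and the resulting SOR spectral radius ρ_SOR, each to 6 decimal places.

ρ_J = max_k |cos(kπ/10)| = cos(π/10) = 0.951057
√(1 − cos²(π/10)) = sin(π/10) ≈ 0.3090170.
ω* = 2/(1+0.3090170) = 1.527864
and ρ(B_{ω*}) = 1.527864 − 1 = 0.527864.

ω* = 1.527864, ρ_SOR = 0.527864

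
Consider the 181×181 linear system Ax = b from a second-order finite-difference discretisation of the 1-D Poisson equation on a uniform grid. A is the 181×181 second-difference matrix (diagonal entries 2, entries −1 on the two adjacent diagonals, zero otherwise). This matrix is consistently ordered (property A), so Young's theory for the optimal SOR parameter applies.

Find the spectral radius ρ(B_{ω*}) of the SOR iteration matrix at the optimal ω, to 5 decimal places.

[ρ_J] n=181: ρ(B_J) = cos(π/(n+1)) = cos(π/182) = 0.99985.
1 − cos²(π/182) = sin²(π/182) ⇒ √(1−ρ_J²) = sin(π/182) = 0.017261.
Young: ω* = 2/(1+√(1−ρ_J²)) = 2/(1+0.017261) = 2/1.017261 = 1.96606.
ρ_SOR = ω* − 1 = 1.96606 − 1 = 0.96606.

ρ_SOR = 0.96606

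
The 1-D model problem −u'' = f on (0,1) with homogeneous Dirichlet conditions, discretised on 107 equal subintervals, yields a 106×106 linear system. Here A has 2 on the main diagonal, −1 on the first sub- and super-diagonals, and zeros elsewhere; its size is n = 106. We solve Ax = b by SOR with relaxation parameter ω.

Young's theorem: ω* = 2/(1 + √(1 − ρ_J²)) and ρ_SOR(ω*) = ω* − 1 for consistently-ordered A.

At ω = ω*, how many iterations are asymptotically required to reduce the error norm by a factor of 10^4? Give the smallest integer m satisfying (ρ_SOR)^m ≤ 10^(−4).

m = 157

spectrum of D⁻¹(L+U) = {cos(kπ/107) : 1≤k≤106}; ρ_J = cos(π/107) = 0.9995690.
√(1−ρ_J²) simplifies to sin(π/107) = 0.0293565.
[ω*] 2 ÷ (1 + 0.0293565) = 2 ÷ 1.0293565 = 1.9429615.
ρ_SOR = ω* − 1 = 1.9429615 − 1 = 0.9429615.
4·ln10 = 9.21034; −ln(0.9429615) = 0.0587298; m = ⌈9.21034/0.0587298⌉ = ⌈156.826⌉ = 157.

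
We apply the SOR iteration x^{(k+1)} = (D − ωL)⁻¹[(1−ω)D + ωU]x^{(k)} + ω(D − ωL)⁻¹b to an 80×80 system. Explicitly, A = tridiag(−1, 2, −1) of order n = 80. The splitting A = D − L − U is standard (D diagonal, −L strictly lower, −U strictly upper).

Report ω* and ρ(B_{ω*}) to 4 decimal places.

[ρ_J] n=80: ρ(B_J) = cos(π/(n+1)) = cos(π/81) = 0.9992.
√(1 − cos²(π/81)) = sin(π/81) ≈ 0.03878.
So ω* = 2/1.03878 = 1.9253 (Young).
[ρ_SOR] ω* − 1 = 0.9253.

ω* = 1.9253, ρ_SOR = 0.9253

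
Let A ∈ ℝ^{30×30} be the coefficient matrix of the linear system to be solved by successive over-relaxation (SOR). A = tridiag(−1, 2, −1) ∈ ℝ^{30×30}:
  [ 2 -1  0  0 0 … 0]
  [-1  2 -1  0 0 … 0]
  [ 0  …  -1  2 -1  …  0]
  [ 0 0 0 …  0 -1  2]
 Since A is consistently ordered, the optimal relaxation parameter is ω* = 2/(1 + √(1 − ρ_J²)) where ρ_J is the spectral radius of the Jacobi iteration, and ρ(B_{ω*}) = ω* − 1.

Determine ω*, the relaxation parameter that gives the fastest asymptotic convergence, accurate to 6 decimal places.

ω* = 1.816253

spectrum of D⁻¹(L+U) = {cos(kπ/31) : 1≤k≤30}; ρ_J = cos(π/31) = 0.994869.
√(1−ρ_J²) simplifies to sin(π/31) = 0.1011683.
Young: ω* = 2/(1+√(1−ρ_J²)) = 2/(1+0.1011683) = 2/1.1011683 = 1.816253.
At ω = 1.816253 every |λ(B_ω)| = ω−1, so ρ_SOR = 0.816253.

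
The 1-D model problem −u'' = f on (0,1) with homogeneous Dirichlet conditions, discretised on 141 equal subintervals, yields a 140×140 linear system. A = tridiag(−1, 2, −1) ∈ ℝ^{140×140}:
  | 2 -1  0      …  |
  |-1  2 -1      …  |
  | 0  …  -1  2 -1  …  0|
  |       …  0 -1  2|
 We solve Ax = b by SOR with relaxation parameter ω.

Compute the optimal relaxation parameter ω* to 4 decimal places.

ω* = 1.9564

spectrum of D⁻¹(L+U) = {cos(kπ/141) : 1≤k≤140}; ρ_J = cos(π/141) = 0.9998.
√(1−ρ_J²) simplifies to sin(π/141) = 0.02228.
Then 2/(1+√(1−ρ_J²)) = 2/(1+0.02228); ω* = 2/1.02228 = 1.9564.
and ρ(B_{ω*}) = 1.9564 − 1 = 0.9564.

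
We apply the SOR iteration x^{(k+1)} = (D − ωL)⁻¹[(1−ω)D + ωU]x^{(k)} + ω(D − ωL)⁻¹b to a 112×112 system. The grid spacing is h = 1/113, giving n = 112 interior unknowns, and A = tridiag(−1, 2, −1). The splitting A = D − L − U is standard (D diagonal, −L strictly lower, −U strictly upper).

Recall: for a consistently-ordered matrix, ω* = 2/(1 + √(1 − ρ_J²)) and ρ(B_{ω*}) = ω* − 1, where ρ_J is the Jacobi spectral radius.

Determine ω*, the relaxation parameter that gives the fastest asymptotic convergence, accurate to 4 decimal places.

ρ_J = max_k |cos(kπ/113)| = cos(π/113) = 0.9996
1 − cos²(π/113) = sin²(π/113) ⇒ √(1−ρ_J²) = sin(π/113) = 0.02780.
[ω*] 2 ÷ (1 + 0.02780) = 2 ÷ 1.02780 = 1.9459.
ρ_SOR = ω* − 1 ≈ 0.9459.

ω* = 1.9459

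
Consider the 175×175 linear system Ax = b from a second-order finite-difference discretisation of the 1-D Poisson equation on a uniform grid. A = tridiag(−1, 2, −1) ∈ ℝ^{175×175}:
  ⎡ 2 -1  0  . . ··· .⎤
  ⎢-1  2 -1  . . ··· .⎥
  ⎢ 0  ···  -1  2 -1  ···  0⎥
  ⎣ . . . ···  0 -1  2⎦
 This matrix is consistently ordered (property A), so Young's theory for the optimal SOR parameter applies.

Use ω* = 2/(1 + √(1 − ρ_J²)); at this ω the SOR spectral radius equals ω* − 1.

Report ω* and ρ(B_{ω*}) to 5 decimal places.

With n=175, ρ(Jacobi) = cos(π/176) = 0.99984.
√(1−ρ_J²) simplifies to sin(π/176) = 0.017849.
Young: ω* = 2/(1+√(1−ρ_J²)) = 2/(1+0.017849) = 2/1.017849 = 1.96493.
Hence ρ(B_{ω*}) = 1.96493 − 1 = 0.96493.

ω* = 1.96493, ρ_SOR = 0.96493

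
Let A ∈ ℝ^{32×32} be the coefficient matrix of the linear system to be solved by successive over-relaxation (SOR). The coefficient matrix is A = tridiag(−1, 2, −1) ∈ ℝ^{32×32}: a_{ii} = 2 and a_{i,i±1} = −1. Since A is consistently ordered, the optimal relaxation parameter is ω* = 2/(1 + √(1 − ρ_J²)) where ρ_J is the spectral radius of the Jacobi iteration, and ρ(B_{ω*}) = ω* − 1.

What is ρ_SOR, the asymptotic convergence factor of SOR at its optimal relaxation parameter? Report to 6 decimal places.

½·tridiag(1,0,1) at n=32: λ_k = cos(kπ/33); max |λ| at k=1 ⇒ ρ_J = cos(π/33) ≈ 0.995472.
√(1−ρ_J²) simplifies to sin(π/33) = 0.0950560.
Then 2/(1+√(1−ρ_J²)) = 2/(1+0.0950560); ω* = 2/1.0950560 = 1.826391.
ρ(B_{ω*}) = ω*−1 = 0.826391

ρ_SOR = 0.826391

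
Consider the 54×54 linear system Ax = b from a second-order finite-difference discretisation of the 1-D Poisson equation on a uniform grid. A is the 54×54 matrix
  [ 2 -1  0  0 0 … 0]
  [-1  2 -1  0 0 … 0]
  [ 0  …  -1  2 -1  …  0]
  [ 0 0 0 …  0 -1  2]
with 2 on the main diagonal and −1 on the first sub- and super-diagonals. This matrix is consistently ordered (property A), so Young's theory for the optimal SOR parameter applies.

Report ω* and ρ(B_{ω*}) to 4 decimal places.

[ρ_J] n=54: ρ(B_J) = cos(π/(n+1)) = cos(π/55) = 0.9984.
1 − cos²(π/55) = sin²(π/55) ⇒ √(1−ρ_J²) = sin(π/55) = 0.05709.
ω* = 2 / (1 + 0.05709) = 2 / 1.05709 ≈ 1.8920.
and ρ(B_{ω*}) = 1.8920 − 1 = 0.8920.

ω* = 1.8920, ρ_SOR = 0.8920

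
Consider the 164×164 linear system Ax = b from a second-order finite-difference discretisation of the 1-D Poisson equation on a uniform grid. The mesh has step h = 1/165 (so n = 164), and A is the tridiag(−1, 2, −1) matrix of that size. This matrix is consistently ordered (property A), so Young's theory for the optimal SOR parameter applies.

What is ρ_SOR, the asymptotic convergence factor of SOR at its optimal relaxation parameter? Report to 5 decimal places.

ρ_J = max_k |cos(kπ/165)| = cos(π/165) = 0.99982
√(1 − cos²(π/165)) = sin(π/165) ≈ 0.019039.
[ω*] 2 ÷ (1 + 0.019039) = 2 ÷ 1.019039 = 1.96263.
ρ(B_{ω*}) = ω*−1 = 0.96263

ρ_SOR = 0.96263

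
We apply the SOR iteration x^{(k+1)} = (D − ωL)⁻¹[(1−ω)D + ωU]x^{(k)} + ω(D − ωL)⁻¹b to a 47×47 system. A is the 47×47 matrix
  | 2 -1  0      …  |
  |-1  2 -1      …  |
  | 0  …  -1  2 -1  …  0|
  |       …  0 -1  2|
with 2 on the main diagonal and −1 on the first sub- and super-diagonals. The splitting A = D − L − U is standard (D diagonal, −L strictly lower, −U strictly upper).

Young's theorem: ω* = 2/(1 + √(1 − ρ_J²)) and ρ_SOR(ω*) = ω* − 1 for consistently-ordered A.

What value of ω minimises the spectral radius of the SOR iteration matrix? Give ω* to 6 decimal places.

ρ_J = max_k |cos(kπ/48)| = cos(π/48) = 0.997859
1 − cos²(π/48) = sin²(π/48) ⇒ √(1−ρ_J²) = sin(π/48) = 0.0654031.
ω* = 2/(1+0.0654031) = 1.877224
[ρ_SOR] ω* − 1 = 0.877224.

ω* = 1.877224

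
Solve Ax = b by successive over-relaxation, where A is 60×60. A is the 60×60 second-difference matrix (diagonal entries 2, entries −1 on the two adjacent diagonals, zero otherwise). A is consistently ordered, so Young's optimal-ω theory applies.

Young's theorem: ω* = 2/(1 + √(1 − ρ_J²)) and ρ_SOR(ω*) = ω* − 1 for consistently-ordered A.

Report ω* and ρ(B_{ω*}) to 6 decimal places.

ω* = 1.902083, ρ_SOR = 0.902083

½·tridiag(1,0,1) at n=60: λ_k = cos(kπ/61); max |λ| at k=1 ⇒ ρ_J = cos(π/61) ≈ 0.998674.
√(1 − cos²(π/61)) = sin(π/61) ≈ 0.0514788.
ω* = 2 / (1 + 0.0514788) = 2 / 1.0514788 ≈ 1.902083.
At ω = 1.902083 every |λ(B_ω)| = ω−1, so ρ_SOR = 0.902083.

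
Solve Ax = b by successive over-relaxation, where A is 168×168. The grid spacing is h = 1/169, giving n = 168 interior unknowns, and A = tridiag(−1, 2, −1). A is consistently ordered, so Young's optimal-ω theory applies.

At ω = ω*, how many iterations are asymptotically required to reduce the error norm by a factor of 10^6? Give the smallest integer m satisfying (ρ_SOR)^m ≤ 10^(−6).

½·tridiag(1,0,1) at n=168: λ_k = cos(kπ/169); max |λ| at k=1 ⇒ ρ_J = cos(π/169) ≈ 0.9998272.
√(1 − cos²(π/169)) = sin(π/169) ≈ 0.0185882.
ω* = 2 / (1 + 0.0185882) = 2 / 1.0185882 ≈ 1.9635020.
and ρ(B_{ω*}) = 1.9635020 − 1 = 0.9635020.
For 6 digits: m = 6·ln10 / (−ln 0.9635020) = 13.8155/0.0371807 = 371.577; round up → m = 372.

m = 372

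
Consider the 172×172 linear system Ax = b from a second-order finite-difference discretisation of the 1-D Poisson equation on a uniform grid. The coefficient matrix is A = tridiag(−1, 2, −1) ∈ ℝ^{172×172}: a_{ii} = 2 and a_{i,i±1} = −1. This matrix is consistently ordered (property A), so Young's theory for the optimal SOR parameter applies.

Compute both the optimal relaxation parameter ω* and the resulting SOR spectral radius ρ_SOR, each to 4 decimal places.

ρ_J = max_k |cos(kπ/173)| = cos(π/173) = 0.9998
√(1−ρ_J²) simplifies to sin(π/173) = 0.01816.
So ω* = 2/1.01816 = 1.9643 (Young).
and ρ(B_{ω*}) = 1.9643 − 1 = 0.9643.

ω* = 1.9643, ρ_SOR = 0.9643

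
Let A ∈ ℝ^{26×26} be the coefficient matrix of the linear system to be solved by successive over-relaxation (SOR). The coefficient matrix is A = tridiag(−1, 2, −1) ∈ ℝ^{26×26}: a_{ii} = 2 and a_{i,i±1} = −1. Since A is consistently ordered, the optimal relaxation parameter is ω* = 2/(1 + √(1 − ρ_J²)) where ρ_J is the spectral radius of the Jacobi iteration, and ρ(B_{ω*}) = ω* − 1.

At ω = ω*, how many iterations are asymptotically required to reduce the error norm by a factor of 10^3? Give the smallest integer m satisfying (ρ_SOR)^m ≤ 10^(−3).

m = 30

B_J for the 26×26 system has eigenvalues cos(kπ/27); ρ_J = cos(π/27) = 0.9932384.
√(1 − cos²(π/27)) = sin(π/27) ≈ 0.1160929.
Young: ω* = 2/(1+√(1−ρ_J²)) = 2/(1+0.1160929) = 2/1.1160929 = 1.7919655.
ρ_SOR = ω* − 1 ≈ 0.7919655.
m ≥ 3·ln10 / (−ln 0.7919655) = 29.617; smallest integer m = 30.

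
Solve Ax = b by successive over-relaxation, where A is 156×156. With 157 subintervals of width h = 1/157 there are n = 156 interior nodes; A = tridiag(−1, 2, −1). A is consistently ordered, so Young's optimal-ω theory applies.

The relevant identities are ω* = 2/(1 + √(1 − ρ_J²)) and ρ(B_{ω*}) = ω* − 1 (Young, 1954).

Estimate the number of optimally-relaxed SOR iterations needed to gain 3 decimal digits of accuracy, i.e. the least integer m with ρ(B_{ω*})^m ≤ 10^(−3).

½·tridiag(1,0,1) at n=156: λ_k = cos(kπ/157); max |λ| at k=1 ⇒ ρ_J = cos(π/157) ≈ 0.9997998.
1 − cos²(π/157) = sin²(π/157) ⇒ √(1−ρ_J²) = sin(π/157) = 0.0200088.
Young: ω* = 2/(1+√(1−ρ_J²)) = 2/(1+0.0200088) = 2/1.0200088 = 1.9607674.
ρ_SOR = ω* − 1 = 1.9607674 − 1 = 0.9607674.
Need (0.9607674)^m ≤ 10^(−3): m ≥ 3·ln10/|ln 0.9607674| = 6.90776/0.0400229 = 172.595 ⇒ m = 173.

m = 173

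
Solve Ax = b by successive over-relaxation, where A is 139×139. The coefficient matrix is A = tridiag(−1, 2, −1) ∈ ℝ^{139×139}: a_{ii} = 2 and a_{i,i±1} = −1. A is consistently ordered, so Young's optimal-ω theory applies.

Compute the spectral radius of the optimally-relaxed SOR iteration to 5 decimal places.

[ρ_J] n=139: ρ(B_J) = cos(π/(n+1)) = cos(π/140) = 0.99975.
√(1 − cos²(π/140)) = sin(π/140) ≈ 0.022438.
So ω* = 2/1.022438 = 1.95611 (Young).
[ρ_SOR] ω* − 1 = 0.95611.

ρ_SOR = 0.95611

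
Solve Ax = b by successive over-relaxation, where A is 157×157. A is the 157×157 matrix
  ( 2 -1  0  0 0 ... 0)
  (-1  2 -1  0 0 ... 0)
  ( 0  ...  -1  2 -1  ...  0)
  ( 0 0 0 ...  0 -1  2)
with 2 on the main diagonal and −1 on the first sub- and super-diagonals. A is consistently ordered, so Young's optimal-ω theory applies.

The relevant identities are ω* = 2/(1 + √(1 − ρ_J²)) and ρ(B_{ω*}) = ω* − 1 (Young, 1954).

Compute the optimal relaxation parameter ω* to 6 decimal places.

ω* = 1.961011

ρ_J = max_k |cos(kπ/158)| = cos(π/158) = 0.999802
√(1−ρ_J²) simplifies to sin(π/158) = 0.0198822.
So ω* = 2/1.0198822 = 1.961011 (Young).
[ρ_SOR] ω* − 1 = 0.961011.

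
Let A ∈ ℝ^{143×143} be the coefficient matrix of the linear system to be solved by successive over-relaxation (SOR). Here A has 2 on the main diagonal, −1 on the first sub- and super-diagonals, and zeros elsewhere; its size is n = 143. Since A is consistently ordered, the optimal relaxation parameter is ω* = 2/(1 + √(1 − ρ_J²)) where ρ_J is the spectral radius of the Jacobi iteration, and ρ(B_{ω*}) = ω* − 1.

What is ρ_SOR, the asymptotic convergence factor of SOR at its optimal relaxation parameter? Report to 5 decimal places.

[ρ_J] n=143: ρ(B_J) = cos(π/(n+1)) = cos(π/144) = 0.99976.
√(1−ρ_J²) simplifies to sin(π/144) = 0.021815.
[ω*] 2 ÷ (1 + 0.021815) = 2 ÷ 1.021815 = 1.95730.
ρ(B_{ω*}) = ω*−1 = 0.95730

ρ_SOR = 0.95730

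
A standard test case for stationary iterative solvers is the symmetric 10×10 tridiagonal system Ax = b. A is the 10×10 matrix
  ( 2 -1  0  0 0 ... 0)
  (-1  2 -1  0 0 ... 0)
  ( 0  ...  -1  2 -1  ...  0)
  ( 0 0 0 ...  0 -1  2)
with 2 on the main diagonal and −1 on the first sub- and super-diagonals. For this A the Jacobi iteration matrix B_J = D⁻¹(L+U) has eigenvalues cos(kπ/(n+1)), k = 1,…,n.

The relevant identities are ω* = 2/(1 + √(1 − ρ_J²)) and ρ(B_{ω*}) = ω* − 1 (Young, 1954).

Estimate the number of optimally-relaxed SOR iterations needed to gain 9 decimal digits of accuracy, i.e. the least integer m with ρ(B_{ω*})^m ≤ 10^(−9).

With n=10, ρ(Jacobi) = cos(π/11) = 0.9594930.
√(1−ρ_J²) = |sin(π/11)| = 0.2817326
ω* = 2 / (1 + 0.2817326) = 2 / 1.2817326 ≈ 1.5603879.
ρ_SOR = ω* − 1 = 1.5603879 − 1 = 0.5603879.
9·ln10 = 20.7233; −ln(0.5603879) = 0.579126; m = ⌈20.7233/0.579126⌉ = ⌈35.784⌉ = 36.

m = 36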